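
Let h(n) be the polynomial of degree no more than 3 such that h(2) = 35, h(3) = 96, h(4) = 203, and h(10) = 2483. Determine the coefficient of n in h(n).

Write h(n) = an^3 + bn^2 + cn + d. Substituting each data point gives a linear system:
  8a + 4b + 2c + d = 35
  27a + 9b + 3c + d = 96
  64a + 16b + 4c + d = 203
  1000a + 100b + 10c + d = 2483
Solving the system yields a = 2, b = 5, c = -2, d = 3.
So h(n) = 2n^3 + 5n^2 - 2n + 3.
The coefficient of n is -2.

-2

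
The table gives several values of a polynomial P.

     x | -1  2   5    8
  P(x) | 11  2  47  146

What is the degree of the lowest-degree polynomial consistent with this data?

Forward differences of the values at x = -1, 2, 5, 8:
  P  : 11  2  47  146
  Δ  : -9  45  99
  Δ^2: 54  54
  Δ^3: 0
The second differences are constant (54) and nonzero, while all higher differences vanish, so the minimal degree is 2.

2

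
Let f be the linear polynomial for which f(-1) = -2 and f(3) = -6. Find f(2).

-5

Write f(n) = an + b. Substituting each data point gives a linear system:
  -a + b = -2
  3a + b = -6
Solving the system yields a = -1, b = -3.
So f(n) = -n - 3.
Then f(2) = -5.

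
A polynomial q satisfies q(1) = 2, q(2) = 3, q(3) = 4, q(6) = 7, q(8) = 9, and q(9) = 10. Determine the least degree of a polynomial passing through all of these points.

1

Divided differences on the nodes 1, 2, 3, 6, 8, 9:
  order 0: 2  3  4  7  9  10
  order 1: 1  1  1  1  1
  order 2: 0  0  0  0
  order 3: 0  0  0
  order 4: 0  0
  order 5: 0
The order-1 divided differences are all 1 (nonzero) and every higher order vanishes, so the data lies on a polynomial of degree exactly 1.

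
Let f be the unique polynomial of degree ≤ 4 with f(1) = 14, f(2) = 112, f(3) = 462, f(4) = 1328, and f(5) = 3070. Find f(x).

f(x) = 4x^4 + 4x^3 + 2x^2 + 4x

Using the Lagrange interpolation formula with nodes 1, 2, 3, 4, 5:
  L_0(x) = (x - 2)(x - 3)(x - 4)(x - 5) / 24
  L_1(x) = (x - 1)(x - 3)(x - 4)(x - 5) / -6
  L_2(x) = (x - 1)(x - 2)(x - 4)(x - 5) / 4
  L_3(x) = (x - 1)(x - 2)(x - 3)(x - 5) / -6
  L_4(x) = (x - 1)(x - 2)(x - 3)(x - 4) / 24
Then f(x) = 14·L_0(x) + 112·L_1(x) + 462·L_2(x) + 1328·L_3(x) + 3070·L_4(x).
Expanding and collecting terms gives f(x) = 4x^4 + 4x^3 + 2x^2 + 4x.
Check: f(4) = 1328. ✓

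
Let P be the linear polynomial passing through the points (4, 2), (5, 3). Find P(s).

Write P(s) = as + b. Substituting each data point gives a linear system:
  4a + b = 2
  5a + b = 3
Solving the system yields a = 1, b = -2.
So P(s) = s - 2.
Check: P(4) = 2. ✓

P(s) = s - 2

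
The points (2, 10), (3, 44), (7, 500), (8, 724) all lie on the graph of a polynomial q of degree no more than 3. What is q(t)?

Using the Lagrange interpolation formula with nodes 2, 3, 7, 8:
  L_0(t) = (t - 3)(t - 7)(t - 8) / -30
  L_1(t) = (t - 2)(t - 7)(t - 8) / 20
  L_2(t) = (t - 2)(t - 3)(t - 8) / -20
  L_3(t) = (t - 2)(t - 3)(t - 7) / 30
Then q(t) = 10·L_0(t) + 44·L_1(t) + 500·L_2(t) + 724·L_3(t).
Expanding and collecting terms gives q(t) = t^3 + 4t^2 - 5t - 4.
Check: q(8) = 724. ✓

q(t) = t^3 + 4t^2 - 5t - 4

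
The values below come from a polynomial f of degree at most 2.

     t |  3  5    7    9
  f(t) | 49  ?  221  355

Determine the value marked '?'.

The 3 known points determine the degree-2 polynomial uniquely.
Write f(t) = at^2 + bt + c. Substituting each data point gives a linear system:
  9a + 3b + c = 49
  49a + 7b + c = 221
  81a + 9b + c = 355
Solving the system yields a = 4, b = 3, c = 4.
So f(t) = 4t^2 + 3t + 4.
Then f(5) = 119.

119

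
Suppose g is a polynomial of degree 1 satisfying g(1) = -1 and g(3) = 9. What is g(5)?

Using the Lagrange interpolation formula with nodes 1, 3:
  L_0(t) = (t - 3) / -2
  L_1(t) = (t - 1) / 2
Then g(t) = -1·L_0(t) + 9·L_1(t).
Expanding and collecting terms gives g(t) = 5t - 6.
Evaluating at t = 5: g(5) = 19.

19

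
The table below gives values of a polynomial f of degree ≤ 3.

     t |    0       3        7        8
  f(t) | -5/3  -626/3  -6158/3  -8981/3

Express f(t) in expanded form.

Write f(t) = at^3 + bt^2 + ct + d. Substituting each data point gives a linear system:
  d = -5/3
  27a + 9b + 3c + d = -626/3
  343a + 49b + 7c + d = -6158/3
  512a + 64b + 8c + d = -8981/3
Solving the system yields a = -5, b = -6, c = -6, d = -5/3.
So f(t) = -5t^3 - 6t^2 - 6t - 5/3.
Check: f(7) = -6158/3. ✓

f(t) = -5t^3 - 6t^2 - 6t - 5/3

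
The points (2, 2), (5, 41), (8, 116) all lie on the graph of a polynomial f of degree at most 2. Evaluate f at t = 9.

149

Forward differences of the values at t = 2, 5, 8:
  f  : 2  41  116
  Δ  : 39  75
  Δ^2: 36
The second differences are constant, confirming degree 2.
Interpolating (Newton forward form) and evaluating at t = 9 gives f(9) = 149.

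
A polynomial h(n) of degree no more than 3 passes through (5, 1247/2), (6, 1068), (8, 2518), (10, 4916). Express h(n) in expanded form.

h(n) = 5n^3 - (3/2)n^2 + 6n + 6

Using the Lagrange interpolation formula with nodes 5, 6, 8, 10:
  L_0(n) = (n - 6)(n - 8)(n - 10) / -15
  L_1(n) = (n - 5)(n - 8)(n - 10) / 8
  L_2(n) = (n - 5)(n - 6)(n - 10) / -12
  L_3(n) = (n - 5)(n - 6)(n - 8) / 40
Then h(n) = 1247/2·L_0(n) + 1068·L_1(n) + 2518·L_2(n) + 4916·L_3(n).
Expanding and collecting terms gives h(n) = 5n^3 - (3/2)n^2 + 6n + 6.
Check: h(5) = 1247/2. ✓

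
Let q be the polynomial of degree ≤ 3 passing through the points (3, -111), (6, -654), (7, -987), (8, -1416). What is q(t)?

Write q(t) = at^3 + bt^2 + ct + d. Substituting each data point gives a linear system:
  27a + 9b + 3c + d = -111
  216a + 36b + 6c + d = -654
  343a + 49b + 7c + d = -987
  512a + 64b + 8c + d = -1416
Solving the system yields a = -2, b = -6, c = -1, d = 0.
So q(t) = -2t^3 - 6t^2 - t.
Check: q(8) = -1416. ✓

q(t) = -2t^3 - 6t^2 - t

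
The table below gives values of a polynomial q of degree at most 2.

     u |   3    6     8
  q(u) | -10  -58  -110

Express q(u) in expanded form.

q(u) = -2u^2 + 2u + 2

Write q(u) = au^2 + bu + c. Substituting each data point gives a linear system:
  9a + 3b + c = -10
  36a + 6b + c = -58
  64a + 8b + c = -110
Solving the system yields a = -2, b = 2, c = 2.
So q(u) = -2u² + 2u + 2.
Check: q(6) = -58. ✓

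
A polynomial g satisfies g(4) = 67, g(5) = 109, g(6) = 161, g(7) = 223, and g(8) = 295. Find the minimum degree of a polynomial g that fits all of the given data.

2

Forward differences of the values at n = 4, 5, 6, 7, 8:
  g  : 67  109  161  223  295
  Δ  : 42  52  62  72
  Δ^2: 10  10  10
  Δ^3: 0  0
  Δ^4: 0
The second differences are constant (10) and nonzero, while all higher differences vanish, so the minimal degree is 2.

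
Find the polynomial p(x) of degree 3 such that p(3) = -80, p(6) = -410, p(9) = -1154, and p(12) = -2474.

p(x) = -x^3 - 5x^2 - 2x - 2

Write p(x) = ax^3 + bx^2 + cx + d. Substituting each data point gives a linear system:
  27a + 9b + 3c + d = -80
  216a + 36b + 6c + d = -410
  729a + 81b + 9c + d = -1154
  1728a + 144b + 12c + d = -2474
Solving the system yields a = -1, b = -5, c = -2, d = -2.
So p(x) = -x³ - 5x² - 2x - 2.
Check: p(12) = -2474. ✓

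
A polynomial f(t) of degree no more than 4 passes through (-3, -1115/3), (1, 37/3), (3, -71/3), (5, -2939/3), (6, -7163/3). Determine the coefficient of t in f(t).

Write f(t) = at^4 + bt^3 + ct^2 + dt + e. Substituting each data point gives a linear system:
  81a - 27b + 9c - 3d + e = -1115/3
  a + b + c + d + e = 37/3
  81a + 27b + 9c + 3d + e = -71/3
  625a + 125b + 25c + 5d + e = -2939/3
  1296a + 216b + 36c + 6d + e = -7163/3
Solving the system yields a = -3, b = 6, c = 5, d = 4, e = 1/3.
So f(t) = -3t^4 + 6t^3 + 5t^2 + 4t + 1/3.
The coefficient of t is 4.

4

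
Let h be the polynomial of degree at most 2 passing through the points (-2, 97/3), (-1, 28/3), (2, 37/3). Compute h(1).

Using the Lagrange interpolation formula with nodes -2, -1, 2:
  L_0(t) = (t + 1)(t - 2) / 4
  L_1(t) = (t + 2)(t - 2) / -3
  L_2(t) = (t + 2)(t + 1) / 12
Then h(t) = 97/3·L_0(t) + 28/3·L_1(t) + 37/3·L_2(t).
Expanding and collecting terms gives h(t) = 6t^2 - 5t - 5/3.
Evaluating at t = 1: h(1) = -2/3.

-2/3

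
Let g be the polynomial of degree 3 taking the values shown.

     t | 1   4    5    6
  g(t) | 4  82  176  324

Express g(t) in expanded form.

g(t) = 2t^3 - 3t^2 - t + 6

Write g(t) = at^3 + bt^2 + ct + d. Substituting each data point gives a linear system:
  a + b + c + d = 4
  64a + 16b + 4c + d = 82
  125a + 25b + 5c + d = 176
  216a + 36b + 6c + d = 324
Solving the system yields a = 2, b = -3, c = -1, d = 6.
So g(t) = 2t^3 - 3t^2 - t + 6.
Check: g(5) = 176. ✓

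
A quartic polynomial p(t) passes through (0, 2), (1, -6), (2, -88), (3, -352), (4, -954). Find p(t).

Write p(t) = at^4 + bt^3 + ct^2 + dt + e. Substituting each data point gives a linear system:
  e = 2
  a + b + c + d + e = -6
  16a + 8b + 4c + 2d + e = -88
  81a + 27b + 9c + 3d + e = -352
  256a + 64b + 16c + 4d + e = -954
Solving the system yields a = -2, b = -6, c = -5, d = 5, e = 2.
So p(t) = -2t^4 - 6t^3 - 5t^2 + 5t + 2.
Check: p(3) = -352. ✓

p(t) = -2t^4 - 6t^3 - 5t^2 + 5t + 2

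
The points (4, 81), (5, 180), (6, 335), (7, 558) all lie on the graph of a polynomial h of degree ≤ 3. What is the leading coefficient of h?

2

Write h(x) = ax^3 + bx^2 + cx + d. Substituting each data point gives a linear system:
  64a + 16b + 4c + d = 81
  125a + 25b + 5c + d = 180
  216a + 36b + 6c + d = 335
  343a + 49b + 7c + d = 558
Solving the system yields a = 2, b = -2, c = -5, d = 5.
So h(x) = 2x³ - 2x² - 5x + 5.
The leading coefficient is 2.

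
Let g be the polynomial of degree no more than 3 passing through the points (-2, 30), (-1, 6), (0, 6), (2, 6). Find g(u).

g(u) = -3u^3 + 3u^2 + 6u + 6

Using the Lagrange interpolation formula with nodes -2, -1, 0, 2:
  L_0(u) = (u + 1)u(u - 2) / -8
  L_1(u) = (u + 2)u(u - 2) / 3
  L_2(u) = (u + 2)(u + 1)(u - 2) / -4
  L_3(u) = (u + 2)(u + 1)u / 24
Then g(u) = 30·L_0(u) + 6·L_1(u) + 6·L_2(u) + 6·L_3(u).
Expanding and collecting terms gives g(u) = -3u³ + 3u² + 6u + 6.
Check: g(-1) = 6. ✓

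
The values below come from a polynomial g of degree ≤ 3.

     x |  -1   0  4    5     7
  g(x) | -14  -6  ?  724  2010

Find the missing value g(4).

The 4 known points determine the degree-3 polynomial uniquely.
Write g(x) = ax^3 + bx^2 + cx + d. Substituting each data point gives a linear system:
  -a + b - c + d = -14
  d = -6
  125a + 25b + 5c + d = 724
  343a + 49b + 7c + d = 2010
Solving the system yields a = 6, b = -1, c = 1, d = -6.
So g(x) = 6x³ - x² + x - 6.
Then g(4) = 366.

366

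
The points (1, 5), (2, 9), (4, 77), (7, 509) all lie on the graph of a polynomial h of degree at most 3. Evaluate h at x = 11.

2205

Write h(x) = ax^3 + bx^2 + cx + d. Substituting each data point gives a linear system:
  a + b + c + d = 5
  8a + 4b + 2c + d = 9
  64a + 16b + 4c + d = 77
  343a + 49b + 7c + d = 509
Solving the system yields a = 2, b = -4, c = 2, d = 5.
So h(x) = 2x³ - 4x² + 2x + 5.
Then h(11) = 2205.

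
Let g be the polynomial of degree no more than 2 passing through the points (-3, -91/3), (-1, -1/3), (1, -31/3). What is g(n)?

g(n) = -5n^2 - 5n - 1/3

Write g(n) = an^2 + bn + c. Substituting each data point gives a linear system:
  9a - 3b + c = -91/3
  a - b + c = -1/3
  a + b + c = -31/3
Solving the system yields a = -5, b = -5, c = -1/3.
So g(n) = -5n² - 5n - 1/3.
Check: g(-1) = -1/3. ✓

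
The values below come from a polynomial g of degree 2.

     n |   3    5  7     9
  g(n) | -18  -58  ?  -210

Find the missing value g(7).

-122

The 3 known points determine the degree-2 polynomial uniquely.
Write g(n) = an^2 + bn + c. Substituting each data point gives a linear system:
  9a + 3b + c = -18
  25a + 5b + c = -58
  81a + 9b + c = -210
Solving the system yields a = -3, b = 4, c = -3.
So g(n) = -3n^2 + 4n - 3.
Then g(7) = -122.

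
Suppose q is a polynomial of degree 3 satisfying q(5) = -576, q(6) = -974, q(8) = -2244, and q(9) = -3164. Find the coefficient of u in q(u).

Write q(u) = au^3 + bu^2 + cu + d. Substituting each data point gives a linear system:
  125a + 25b + 5c + d = -576
  216a + 36b + 6c + d = -974
  512a + 64b + 8c + d = -2244
  729a + 81b + 9c + d = -3164
Solving the system yields a = -4, b = -3, c = -1, d = 4.
So q(u) = -4u^3 - 3u^2 - u + 4.
The coefficient of u is -1.

-1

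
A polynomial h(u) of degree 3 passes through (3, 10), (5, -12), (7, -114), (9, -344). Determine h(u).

h(u) = -u^3 + 5u^2 - 2u - 2

Using the Lagrange interpolation formula with nodes 3, 5, 7, 9:
  L_0(u) = (u - 5)(u - 7)(u - 9) / -48
  L_1(u) = (u - 3)(u - 7)(u - 9) / 16
  L_2(u) = (u - 3)(u - 5)(u - 9) / -16
  L_3(u) = (u - 3)(u - 5)(u - 7) / 48
Then h(u) = 10·L_0(u) - 12·L_1(u) - 114·L_2(u) - 344·L_3(u).
Expanding and collecting terms gives h(u) = -u^3 + 5u^2 - 2u - 2.
Check: h(5) = -12. ✓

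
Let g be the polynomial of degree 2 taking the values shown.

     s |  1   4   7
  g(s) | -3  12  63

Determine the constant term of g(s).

0

Write g(s) = as^2 + bs + c. Substituting each data point gives a linear system:
  a + b + c = -3
  16a + 4b + c = 12
  49a + 7b + c = 63
Solving the system yields a = 2, b = -5, c = 0.
So g(s) = 2s^2 - 5s.
The constant term is 0.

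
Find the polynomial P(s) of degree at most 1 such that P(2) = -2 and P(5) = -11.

Write P(s) = as + b. Substituting each data point gives a linear system:
  2a + b = -2
  5a + b = -11
Solving the system yields a = -3, b = 4.
So P(s) = -3s + 4.
Check: P(5) = -11. ✓

P(s) = -3s + 4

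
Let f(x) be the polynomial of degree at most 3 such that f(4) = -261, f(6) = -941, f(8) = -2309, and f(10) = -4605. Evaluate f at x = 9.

-3326

Write f(x) = ax^3 + bx^2 + cx + d. Substituting each data point gives a linear system:
  64a + 16b + 4c + d = -261
  216a + 36b + 6c + d = -941
  512a + 64b + 8c + d = -2309
  1000a + 100b + 10c + d = -4605
Solving the system yields a = -5, b = 4, c = 0, d = -5.
So f(x) = -5x^3 + 4x^2 - 5.
Then f(9) = -3326.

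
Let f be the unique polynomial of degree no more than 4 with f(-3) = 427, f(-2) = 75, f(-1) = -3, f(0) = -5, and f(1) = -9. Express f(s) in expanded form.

Using the Lagrange interpolation formula with nodes -3, -2, -1, 0, 1:
  L_0(s) = (s + 2)(s + 1)s(s - 1) / 24
  L_1(s) = (s + 3)(s + 1)s(s - 1) / -6
  L_2(s) = (s + 3)(s + 2)s(s - 1) / 4
  L_3(s) = (s + 3)(s + 2)(s + 1)(s - 1) / -6
  L_4(s) = (s + 3)(s + 2)(s + 1)s / 24
Then f(s) = 427·L_0(s) + 75·L_1(s) - 3·L_2(s) - 5·L_3(s) - 9·L_4(s).
Expanding and collecting terms gives f(s) = 5s⁴ - 3s³ - 6s² - 5.
Check: f(-2) = 75. ✓

f(s) = 5s^4 - 3s^3 - 6s^2 - 5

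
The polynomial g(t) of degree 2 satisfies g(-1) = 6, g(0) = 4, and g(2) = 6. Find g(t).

g(t) = t^2 - t + 4

Using the Lagrange interpolation formula with nodes -1, 0, 2:
  L_0(t) = t(t - 2) / 3
  L_1(t) = (t + 1)(t - 2) / -2
  L_2(t) = (t + 1)t / 6
Then g(t) = 6·L_0(t) + 4·L_1(t) + 6·L_2(t).
Expanding and collecting terms gives g(t) = t^2 - t + 4.
Check: g(0) = 4. ✓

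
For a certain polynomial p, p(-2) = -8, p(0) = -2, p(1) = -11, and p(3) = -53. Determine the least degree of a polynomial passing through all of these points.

Divided differences on the nodes -2, 0, 1, 3:
  order 0: -8  -2  -11  -53
  order 1: 3  -9  -21
  order 2: -4  -4
  order 3: 0
The order-2 divided differences are all -4 (nonzero) and every higher order vanishes, so the data lies on a polynomial of degree exactly 2.

2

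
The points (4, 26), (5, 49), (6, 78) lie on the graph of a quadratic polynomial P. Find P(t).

Write P(t) = at^2 + bt + c. Substituting each data point gives a linear system:
  16a + 4b + c = 26
  25a + 5b + c = 49
  36a + 6b + c = 78
Solving the system yields a = 3, b = -4, c = -6.
So P(t) = 3t^2 - 4t - 6.
Check: P(6) = 78. ✓

P(t) = 3t^2 - 4t - 6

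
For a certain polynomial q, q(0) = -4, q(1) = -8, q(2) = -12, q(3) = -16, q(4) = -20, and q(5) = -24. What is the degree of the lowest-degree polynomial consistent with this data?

1

Forward differences of the values at n = 0, 1, 2, 3, 4, 5:
  q  : -4  -8  -12  -16  -20  -24
  Δ  : -4  -4  -4  -4  -4
  Δ^2: 0  0  0  0
  Δ^3: 0  0  0
  Δ^4: 0  0
  Δ^5: 0
The first differences are constant (-4) and nonzero, while all higher differences vanish, so the minimal degree is 1.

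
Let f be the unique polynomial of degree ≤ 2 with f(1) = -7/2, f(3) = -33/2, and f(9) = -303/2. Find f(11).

Using the Lagrange interpolation formula with nodes 1, 3, 9:
  L_0(x) = (x - 3)(x - 9) / 16
  L_1(x) = (x - 1)(x - 9) / -12
  L_2(x) = (x - 1)(x - 3) / 48
Then f(x) = -7/2·L_0(x) - 33/2·L_1(x) - 303/2·L_2(x).
Expanding and collecting terms gives f(x) = -2x^2 + (3/2)x - 3.
Evaluating at x = 11: f(11) = -457/2.

-457/2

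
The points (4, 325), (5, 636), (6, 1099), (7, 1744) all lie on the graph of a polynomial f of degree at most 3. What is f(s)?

f(s) = 5s^3 + s^2 - 3s + 1

Write f(s) = as^3 + bs^2 + cs + d. Substituting each data point gives a linear system:
  64a + 16b + 4c + d = 325
  125a + 25b + 5c + d = 636
  216a + 36b + 6c + d = 1099
  343a + 49b + 7c + d = 1744
Solving the system yields a = 5, b = 1, c = -3, d = 1.
So f(s) = 5s^3 + s^2 - 3s + 1.
Check: f(6) = 1099. ✓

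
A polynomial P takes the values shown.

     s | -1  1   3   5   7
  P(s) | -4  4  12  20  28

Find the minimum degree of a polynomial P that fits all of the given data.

Forward differences of the values at s = -1, 1, 3, 5, 7:
  P  : -4  4  12  20  28
  Δ  : 8  8  8  8
  Δ^2: 0  0  0
  Δ^3: 0  0
  Δ^4: 0
The first differences are constant (8) and nonzero, while all higher differences vanish, so the minimal degree is 1.

1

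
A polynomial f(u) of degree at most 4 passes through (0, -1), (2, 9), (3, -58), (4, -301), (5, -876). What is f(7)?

Using the Lagrange interpolation formula with nodes 0, 2, 3, 4, 5:
  L_0(u) = (u - 2)(u - 3)(u - 4)(u - 5) / 120
  L_1(u) = u(u - 3)(u - 4)(u - 5) / -12
  L_2(u) = u(u - 2)(u - 4)(u - 5) / 6
  L_3(u) = u(u - 2)(u - 3)(u - 5) / -8
  L_4(u) = u(u - 2)(u - 3)(u - 4) / 30
Then f(u) = -1·L_0(u) + 9·L_1(u) - 58·L_2(u) - 301·L_3(u) - 876·L_4(u).
Expanding and collecting terms gives f(u) = -2u^4 + 2u^3 + 4u^2 + 5u - 1.
Evaluating at u = 7: f(7) = -3886.

-3886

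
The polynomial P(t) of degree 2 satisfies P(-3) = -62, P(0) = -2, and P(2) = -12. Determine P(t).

Using the Lagrange interpolation formula with nodes -3, 0, 2:
  L_0(t) = t(t - 2) / 15
  L_1(t) = (t + 3)(t - 2) / -6
  L_2(t) = (t + 3)t / 10
Then P(t) = -62·L_0(t) - 2·L_1(t) - 12·L_2(t).
Expanding and collecting terms gives P(t) = -5t^2 + 5t - 2.
Check: P(-3) = -62. ✓

P(t) = -5t^2 + 5t - 2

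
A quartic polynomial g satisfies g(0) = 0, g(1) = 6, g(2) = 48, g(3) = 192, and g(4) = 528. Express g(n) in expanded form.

Using the Lagrange interpolation formula with nodes 0, 1, 2, 3, 4:
  L_0(n) = (n - 1)(n - 2)(n - 3)(n - 4) / 24
  L_1(n) = n(n - 2)(n - 3)(n - 4) / -6
  L_2(n) = n(n - 1)(n - 3)(n - 4) / 4
  L_3(n) = n(n - 1)(n - 2)(n - 4) / -6
  L_4(n) = n(n - 1)(n - 2)(n - 3) / 24
Then g(n) = 0·L_0(n) + 6·L_1(n) + 48·L_2(n) + 192·L_3(n) + 528·L_4(n).
Expanding and collecting terms gives g(n) = n⁴ + 5n³ - 4n² + 4n.
Check: g(2) = 48. ✓

g(n) = n^4 + 5n^3 - 4n^2 + 4n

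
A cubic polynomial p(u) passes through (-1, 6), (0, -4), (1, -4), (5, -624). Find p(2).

Using the Lagrange interpolation formula with nodes -1, 0, 1, 5:
  L_0(u) = u(u - 1)(u - 5) / -12
  L_1(u) = (u + 1)(u - 1)(u - 5) / 5
  L_2(u) = (u + 1)u(u - 5) / -8
  L_3(u) = (u + 1)u(u - 1) / 120
Then p(u) = 6·L_0(u) - 4·L_1(u) - 4·L_2(u) - 624·L_3(u).
Expanding and collecting terms gives p(u) = -6u³ + 5u² + u - 4.
Evaluating at u = 2: p(2) = -30.

-30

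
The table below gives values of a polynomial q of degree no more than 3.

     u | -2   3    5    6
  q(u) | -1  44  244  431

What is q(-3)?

-28

Write q(u) = au^3 + bu^2 + cu + d. Substituting each data point gives a linear system:
  -8a + 4b - 2c + d = -1
  27a + 9b + 3c + d = 44
  125a + 25b + 5c + d = 244
  216a + 36b + 6c + d = 431
Solving the system yields a = 2, b = 1, c = -6, d = -1.
So q(u) = 2u^3 + u^2 - 6u - 1.
Then q(-3) = -28.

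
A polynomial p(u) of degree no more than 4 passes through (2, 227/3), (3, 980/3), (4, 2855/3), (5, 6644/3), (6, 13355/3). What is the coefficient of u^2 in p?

Write p(u) = au^4 + bu^3 + cu^2 + du + e. Substituting each data point gives a linear system:
  16a + 8b + 4c + 2d + e = 227/3
  81a + 27b + 9c + 3d + e = 980/3
  256a + 64b + 16c + 4d + e = 2855/3
  625a + 125b + 25c + 5d + e = 6644/3
  1296a + 216b + 36c + 6d + e = 13355/3
Solving the system yields a = 3, b = 2, c = 4, d = -2, e = -1/3.
So p(u) = 3u^4 + 2u^3 + 4u^2 - 2u - 1/3.
The coefficient of u^2 is 4.

4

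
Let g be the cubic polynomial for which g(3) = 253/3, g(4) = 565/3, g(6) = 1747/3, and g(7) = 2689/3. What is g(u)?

Write g(u) = au^3 + bu^2 + cu + d. Substituting each data point gives a linear system:
  27a + 9b + 3c + d = 253/3
  64a + 16b + 4c + d = 565/3
  216a + 36b + 6c + d = 1747/3
  343a + 49b + 7c + d = 2689/3
Solving the system yields a = 2, b = 5, c = -5, d = 1/3.
So g(u) = 2u^3 + 5u^2 - 5u + 1/3.
Check: g(3) = 253/3. ✓

g(u) = 2u^3 + 5u^2 - 5u + 1/3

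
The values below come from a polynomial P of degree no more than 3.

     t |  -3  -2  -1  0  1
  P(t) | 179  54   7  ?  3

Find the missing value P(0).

On equispaced nodes a degree-3 polynomial has vanishing fourth forward difference, so
  P(-3) - 4·P(-2) + 6·P(-1) - 4·P(0) + P(1) = 0.
Substituting the known values and solving for P(0):
  -4·P(0) = -8
  P(0) = 2.

2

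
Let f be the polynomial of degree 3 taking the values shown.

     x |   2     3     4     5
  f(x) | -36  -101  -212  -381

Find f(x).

f(x) = -2x^3 - 5x^2 - 2x + 4

Write f(x) = ax^3 + bx^2 + cx + d. Substituting each data point gives a linear system:
  8a + 4b + 2c + d = -36
  27a + 9b + 3c + d = -101
  64a + 16b + 4c + d = -212
  125a + 25b + 5c + d = -381
Solving the system yields a = -2, b = -5, c = -2, d = 4.
So f(x) = -2x^3 - 5x^2 - 2x + 4.
Check: f(4) = -212. ✓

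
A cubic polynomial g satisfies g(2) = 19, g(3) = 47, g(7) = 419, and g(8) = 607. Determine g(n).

Write g(n) = an^3 + bn^2 + cn + d. Substituting each data point gives a linear system:
  8a + 4b + 2c + d = 19
  27a + 9b + 3c + d = 47
  343a + 49b + 7c + d = 419
  512a + 64b + 8c + d = 607
Solving the system yields a = 1, b = 1, c = 4, d = -1.
So g(n) = n^3 + n^2 + 4n - 1.
Check: g(2) = 19. ✓

g(n) = n^3 + n^2 + 4n - 1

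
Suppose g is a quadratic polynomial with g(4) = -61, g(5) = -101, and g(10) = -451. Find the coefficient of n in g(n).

5

Write g(n) = an^2 + bn + c. Substituting each data point gives a linear system:
  16a + 4b + c = -61
  25a + 5b + c = -101
  100a + 10b + c = -451
Solving the system yields a = -5, b = 5, c = -1.
So g(n) = -5n² + 5n - 1.
The coefficient of n is 5.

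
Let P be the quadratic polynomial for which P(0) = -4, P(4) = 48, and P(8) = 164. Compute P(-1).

Write P(t) = at^2 + bt + c. Substituting each data point gives a linear system:
  c = -4
  16a + 4b + c = 48
  64a + 8b + c = 164
Solving the system yields a = 2, b = 5, c = -4.
So P(t) = 2t^2 + 5t - 4.
Then P(-1) = -7.

-7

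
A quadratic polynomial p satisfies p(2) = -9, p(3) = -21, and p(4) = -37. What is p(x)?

Using the Lagrange interpolation formula with nodes 2, 3, 4:
  L_0(x) = (x - 3)(x - 4) / 2
  L_1(x) = (x - 2)(x - 4) / -1
  L_2(x) = (x - 2)(x - 3) / 2
Then p(x) = -9·L_0(x) - 21·L_1(x) - 37·L_2(x).
Expanding and collecting terms gives p(x) = -2x^2 - 2x + 3.
Check: p(3) = -21. ✓

p(x) = -2x^2 - 2x + 3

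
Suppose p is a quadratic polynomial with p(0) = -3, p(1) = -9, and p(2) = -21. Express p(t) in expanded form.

Write p(t) = at^2 + bt + c. Substituting each data point gives a linear system:
  c = -3
  a + b + c = -9
  4a + 2b + c = -21
Solving the system yields a = -3, b = -3, c = -3.
So p(t) = -3t² - 3t - 3.
Check: p(0) = -3. ✓

p(t) = -3t^2 - 3t - 3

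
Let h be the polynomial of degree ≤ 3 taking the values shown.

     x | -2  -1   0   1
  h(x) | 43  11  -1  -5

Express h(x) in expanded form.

Using the Lagrange interpolation formula with nodes -2, -1, 0, 1:
  L_0(x) = (x + 1)x(x - 1) / -6
  L_1(x) = (x + 2)x(x - 1) / 2
  L_2(x) = (x + 2)(x + 1)(x - 1) / -2
  L_3(x) = (x + 2)(x + 1)x / 6
Then h(x) = 43·L_0(x) + 11·L_1(x) - 1·L_2(x) - 5·L_3(x).
Expanding and collecting terms gives h(x) = -2x^3 + 4x^2 - 6x - 1.
Check: h(1) = -5. ✓

h(x) = -2x^3 + 4x^2 - 6x - 1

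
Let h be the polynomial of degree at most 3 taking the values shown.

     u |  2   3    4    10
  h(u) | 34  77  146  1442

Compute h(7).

Write h(u) = au^3 + bu^2 + cu + d. Substituting each data point gives a linear system:
  8a + 4b + 2c + d = 34
  27a + 9b + 3c + d = 77
  64a + 16b + 4c + d = 146
  1000a + 100b + 10c + d = 1442
Solving the system yields a = 1, b = 4, c = 4, d = 2.
So h(u) = u^3 + 4u^2 + 4u + 2.
Then h(7) = 569.

569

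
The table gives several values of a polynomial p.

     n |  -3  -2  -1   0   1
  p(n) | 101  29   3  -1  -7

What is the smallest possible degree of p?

3

Forward differences of the values at n = -3, -2, -1, 0, 1:
  p  : 101  29  3  -1  -7
  Δ  : -72  -26  -4  -6
  Δ^2: 46  22  -2
  Δ^3: -24  -24
  Δ^4: 0
The third differences are constant (-24) and nonzero, while all higher differences vanish, so the minimal degree is 3.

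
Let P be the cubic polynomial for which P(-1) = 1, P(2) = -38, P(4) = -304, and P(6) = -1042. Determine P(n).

P(n) = -5n^3 + n^2 + n - 4

Write P(n) = an^3 + bn^2 + cn + d. Substituting each data point gives a linear system:
  -a + b - c + d = 1
  8a + 4b + 2c + d = -38
  64a + 16b + 4c + d = -304
  216a + 36b + 6c + d = -1042
Solving the system yields a = -5, b = 1, c = 1, d = -4.
So P(n) = -5n^3 + n^2 + n - 4.
Check: P(4) = -304. ✓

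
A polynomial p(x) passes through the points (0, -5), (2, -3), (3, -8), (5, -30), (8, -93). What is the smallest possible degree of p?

Divided differences on the nodes 0, 2, 3, 5, 8:
  order 0: -5  -3  -8  -30  -93
  order 1: 1  -5  -11  -21
  order 2: -2  -2  -2
  order 3: 0  0
  order 4: 0
The order-2 divided differences are all -2 (nonzero) and every higher order vanishes, so the data lies on a polynomial of degree exactly 2.

2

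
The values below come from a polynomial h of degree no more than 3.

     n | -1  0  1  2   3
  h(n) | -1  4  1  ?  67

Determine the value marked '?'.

On equispaced nodes a degree-3 polynomial has vanishing fourth forward difference, so
  h(-1) - 4·h(0) + 6·h(1) - 4·h(2) + h(3) = 0.
Substituting the known values and solving for h(2):
  -4·h(2) = -56
  h(2) = 14.

14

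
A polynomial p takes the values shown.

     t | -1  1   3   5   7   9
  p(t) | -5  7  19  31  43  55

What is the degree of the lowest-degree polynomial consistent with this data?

1

Forward differences of the values at t = -1, 1, 3, 5, 7, 9:
  p  : -5  7  19  31  43  55
  Δ  : 12  12  12  12  12
  Δ^2: 0  0  0  0
  Δ^3: 0  0  0
  Δ^4: 0  0
  Δ^5: 0
The first differences are constant (12) and nonzero, while all higher differences vanish, so the minimal degree is 1.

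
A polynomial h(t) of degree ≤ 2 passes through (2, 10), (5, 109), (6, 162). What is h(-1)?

1

Using the Lagrange interpolation formula with nodes 2, 5, 6:
  L_0(t) = (t - 5)(t - 6) / 12
  L_1(t) = (t - 2)(t - 6) / -3
  L_2(t) = (t - 2)(t - 5) / 4
Then h(t) = 10·L_0(t) + 109·L_1(t) + 162·L_2(t).
Expanding and collecting terms gives h(t) = 5t² - 2t - 6.
Evaluating at t = -1: h(-1) = 1.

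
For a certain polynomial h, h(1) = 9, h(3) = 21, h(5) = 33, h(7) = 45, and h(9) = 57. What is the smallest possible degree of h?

Forward differences of the values at n = 1, 3, 5, 7, 9:
  h  : 9  21  33  45  57
  Δ  : 12  12  12  12
  Δ^2: 0  0  0
  Δ^3: 0  0
  Δ^4: 0
The first differences are constant (12) and nonzero, while all higher differences vanish, so the minimal degree is 1.

1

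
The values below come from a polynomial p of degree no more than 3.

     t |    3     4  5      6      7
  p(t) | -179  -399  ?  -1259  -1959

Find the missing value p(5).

-749

The 4 known points determine the degree-3 polynomial uniquely.
Write p(t) = at^3 + bt^2 + ct + d. Substituting each data point gives a linear system:
  27a + 9b + 3c + d = -179
  64a + 16b + 4c + d = -399
  216a + 36b + 6c + d = -1259
  343a + 49b + 7c + d = -1959
Solving the system yields a = -5, b = -5, c = 0, d = 1.
So p(t) = -5t^3 - 5t^2 + 1.
Then p(5) = -749.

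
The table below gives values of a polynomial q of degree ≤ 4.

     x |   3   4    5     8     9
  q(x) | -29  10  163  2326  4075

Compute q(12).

15010

Write q(x) = ax^4 + bx^3 + cx^2 + dx + e. Substituting each data point gives a linear system:
  81a + 27b + 9c + 3d + e = -29
  256a + 64b + 16c + 4d + e = 10
  625a + 125b + 25c + 5d + e = 163
  4096a + 512b + 64c + 8d + e = 2326
  6561a + 729b + 81c + 9d + e = 4075
Solving the system yields a = 1, b = -3, c = -4, d = 3, e = -2.
So q(x) = x^4 - 3x^3 - 4x^2 + 3x - 2.
Then q(12) = 15010.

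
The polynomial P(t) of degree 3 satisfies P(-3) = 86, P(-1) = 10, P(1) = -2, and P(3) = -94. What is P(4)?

-215

Forward differences of the values at t = -3, -1, 1, 3:
  P  : 86  10  -2  -94
  Δ  : -76  -12  -92
  Δ^2: 64  -80
  Δ^3: -144
The third differences are constant, confirming degree 3.
Interpolating (Newton forward form) and evaluating at t = 4 gives P(4) = -215.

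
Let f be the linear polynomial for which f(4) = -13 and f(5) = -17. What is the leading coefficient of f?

Write f(n) = an + b. Substituting each data point gives a linear system:
  4a + b = -13
  5a + b = -17
Solving the system yields a = -4, b = 3.
So f(n) = -4n + 3.
The leading coefficient is -4.

-4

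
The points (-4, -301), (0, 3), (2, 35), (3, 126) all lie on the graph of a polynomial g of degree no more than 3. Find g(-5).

-602

Write g(n) = an^3 + bn^2 + cn + d. Substituting each data point gives a linear system:
  -64a + 16b - 4c + d = -301
  d = 3
  8a + 4b + 2c + d = 35
  27a + 9b + 3c + d = 126
Solving the system yields a = 5, b = 0, c = -4, d = 3.
So g(n) = 5n³ - 4n + 3.
Then g(-5) = -602.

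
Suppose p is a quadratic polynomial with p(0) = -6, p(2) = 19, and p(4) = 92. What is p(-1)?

Using the Lagrange interpolation formula with nodes 0, 2, 4:
  L_0(x) = (x - 2)(x - 4) / 8
  L_1(x) = x(x - 4) / -4
  L_2(x) = x(x - 2) / 8
Then p(x) = -6·L_0(x) + 19·L_1(x) + 92·L_2(x).
Expanding and collecting terms gives p(x) = 6x² + (1/2)x - 6.
Evaluating at x = -1: p(-1) = -1/2.

-1/2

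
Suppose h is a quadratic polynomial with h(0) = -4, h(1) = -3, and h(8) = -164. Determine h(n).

Write h(n) = an^2 + bn + c. Substituting each data point gives a linear system:
  c = -4
  a + b + c = -3
  64a + 8b + c = -164
Solving the system yields a = -3, b = 4, c = -4.
So h(n) = -3n² + 4n - 4.
Check: h(8) = -164. ✓

h(n) = -3n^2 + 4n - 4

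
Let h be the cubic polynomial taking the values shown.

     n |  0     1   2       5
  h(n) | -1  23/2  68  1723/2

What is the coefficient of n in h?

Write h(n) = an^3 + bn^2 + cn + d. Substituting each data point gives a linear system:
  d = -1
  a + b + c + d = 23/2
  8a + 4b + 2c + d = 68
  125a + 25b + 5c + d = 1723/2
Solving the system yields a = 6, b = 4, c = 5/2, d = -1.
So h(n) = 6n^3 + 4n^2 + (5/2)n - 1.
The coefficient of n is 5/2.

5/2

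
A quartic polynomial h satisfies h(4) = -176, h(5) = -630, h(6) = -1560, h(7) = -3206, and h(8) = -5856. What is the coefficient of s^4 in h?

Write h(s) = as^4 + bs^3 + cs^2 + ds + e. Substituting each data point gives a linear system:
  256a + 64b + 16c + 4d + e = -176
  625a + 125b + 25c + 5d + e = -630
  1296a + 216b + 36c + 6d + e = -1560
  2401a + 343b + 49c + 7d + e = -3206
  4096a + 512b + 64c + 8d + e = -5856
Solving the system yields a = -2, b = 4, c = 4, d = 4, e = 0.
So h(s) = -2s⁴ + 4s³ + 4s² + 4s.
The leading coefficient is -2.

-2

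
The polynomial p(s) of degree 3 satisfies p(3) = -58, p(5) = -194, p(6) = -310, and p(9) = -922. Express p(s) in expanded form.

p(s) = -s^3 - 2s^2 - 3s - 4

Write p(s) = as^3 + bs^2 + cs + d. Substituting each data point gives a linear system:
  27a + 9b + 3c + d = -58
  125a + 25b + 5c + d = -194
  216a + 36b + 6c + d = -310
  729a + 81b + 9c + d = -922
Solving the system yields a = -1, b = -2, c = -3, d = -4.
So p(s) = -s^3 - 2s^2 - 3s - 4.
Check: p(3) = -58. ✓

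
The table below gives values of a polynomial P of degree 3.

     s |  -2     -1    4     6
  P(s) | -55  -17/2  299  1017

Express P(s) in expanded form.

P(s) = 5s^3 - (5/2)s^2 + 4s + 3

Using the Lagrange interpolation formula with nodes -2, -1, 4, 6:
  L_0(s) = (s + 1)(s - 4)(s - 6) / -48
  L_1(s) = (s + 2)(s - 4)(s - 6) / 35
  L_2(s) = (s + 2)(s + 1)(s - 6) / -60
  L_3(s) = (s + 2)(s + 1)(s - 4) / 112
Then P(s) = -55·L_0(s) - 17/2·L_1(s) + 299·L_2(s) + 1017·L_3(s).
Expanding and collecting terms gives P(s) = 5s³ - (5/2)s² + 4s + 3.
Check: P(-2) = -55. ✓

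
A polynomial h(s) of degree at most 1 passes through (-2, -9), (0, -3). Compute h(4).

Write h(s) = as + b. Substituting each data point gives a linear system:
  -2a + b = -9
  b = -3
Solving the system yields a = 3, b = -3.
So h(s) = 3s - 3.
Then h(4) = 9.

9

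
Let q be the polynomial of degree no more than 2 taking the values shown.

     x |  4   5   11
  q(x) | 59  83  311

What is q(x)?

Write q(x) = ax^2 + bx + c. Substituting each data point gives a linear system:
  16a + 4b + c = 59
  25a + 5b + c = 83
  121a + 11b + c = 311
Solving the system yields a = 2, b = 6, c = 3.
So q(x) = 2x^2 + 6x + 3.
Check: q(4) = 59. ✓

q(x) = 2x^2 + 6x + 3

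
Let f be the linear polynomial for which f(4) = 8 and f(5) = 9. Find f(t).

f(t) = t + 4

Using the Lagrange interpolation formula with nodes 4, 5:
  L_0(t) = (t - 5) / -1
  L_1(t) = (t - 4) / 1
Then f(t) = 8·L_0(t) + 9·L_1(t).
Expanding and collecting terms gives f(t) = t + 4.
Check: f(4) = 8. ✓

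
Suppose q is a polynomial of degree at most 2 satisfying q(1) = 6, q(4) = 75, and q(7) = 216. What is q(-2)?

Forward differences of the values at x = 1, 4, 7:
  q  : 6  75  216
  Δ  : 69  141
  Δ^2: 72
The second differences are constant, confirming degree 2.
Interpolating (Newton forward form) and evaluating at x = -2 gives q(-2) = 9.

9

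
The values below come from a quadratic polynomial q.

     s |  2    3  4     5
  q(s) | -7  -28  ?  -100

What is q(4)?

-59

The 3 known points determine the degree-2 polynomial uniquely.
Write q(s) = as^2 + bs + c. Substituting each data point gives a linear system:
  4a + 2b + c = -7
  9a + 3b + c = -28
  25a + 5b + c = -100
Solving the system yields a = -5, b = 4, c = 5.
So q(s) = -5s^2 + 4s + 5.
Then q(4) = -59.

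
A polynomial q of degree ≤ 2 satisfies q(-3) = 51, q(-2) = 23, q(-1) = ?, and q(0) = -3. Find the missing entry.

On equispaced nodes a degree-2 polynomial has vanishing third forward difference, so
  - q(-3) + 3·q(-2) - 3·q(-1) + q(0) = 0.
Substituting the known values and solving for q(-1):
  -3·q(-1) = -15
  q(-1) = 5.

5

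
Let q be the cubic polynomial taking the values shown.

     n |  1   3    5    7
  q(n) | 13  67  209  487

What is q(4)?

124

Using the Lagrange interpolation formula with nodes 1, 3, 5, 7:
  L_0(n) = (n - 3)(n - 5)(n - 7) / -48
  L_1(n) = (n - 1)(n - 5)(n - 7) / 16
  L_2(n) = (n - 1)(n - 3)(n - 7) / -16
  L_3(n) = (n - 1)(n - 3)(n - 5) / 48
Then q(n) = 13·L_0(n) + 67·L_1(n) + 209·L_2(n) + 487·L_3(n).
Expanding and collecting terms gives q(n) = n³ + 2n² + 6n + 4.
Evaluating at n = 4: q(4) = 124.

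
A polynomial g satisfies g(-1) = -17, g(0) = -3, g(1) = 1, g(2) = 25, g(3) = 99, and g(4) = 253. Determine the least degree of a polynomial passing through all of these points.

3

Forward differences of the values at u = -1, 0, 1, 2, 3, 4:
  g  : -17  -3  1  25  99  253
  Δ  : 14  4  24  74  154
  Δ^2: -10  20  50  80
  Δ^3: 30  30  30
  Δ^4: 0  0
  Δ^5: 0
The third differences are constant (30) and nonzero, while all higher differences vanish, so the minimal degree is 3.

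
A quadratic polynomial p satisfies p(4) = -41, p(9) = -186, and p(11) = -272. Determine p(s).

p(s) = -2s^2 - 3s + 3

Write p(s) = as^2 + bs + c. Substituting each data point gives a linear system:
  16a + 4b + c = -41
  81a + 9b + c = -186
  121a + 11b + c = -272
Solving the system yields a = -2, b = -3, c = 3.
So p(s) = -2s^2 - 3s + 3.
Check: p(9) = -186. ✓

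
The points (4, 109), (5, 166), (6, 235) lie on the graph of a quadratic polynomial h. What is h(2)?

31

Write h(u) = au^2 + bu + c. Substituting each data point gives a linear system:
  16a + 4b + c = 109
  25a + 5b + c = 166
  36a + 6b + c = 235
Solving the system yields a = 6, b = 3, c = 1.
So h(u) = 6u² + 3u + 1.
Then h(2) = 31.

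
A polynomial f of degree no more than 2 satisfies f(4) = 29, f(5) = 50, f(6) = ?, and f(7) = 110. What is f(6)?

77

The 3 known points determine the degree-2 polynomial uniquely.
Write f(n) = an^2 + bn + c. Substituting each data point gives a linear system:
  16a + 4b + c = 29
  25a + 5b + c = 50
  49a + 7b + c = 110
Solving the system yields a = 3, b = -6, c = 5.
So f(n) = 3n^2 - 6n + 5.
Then f(6) = 77.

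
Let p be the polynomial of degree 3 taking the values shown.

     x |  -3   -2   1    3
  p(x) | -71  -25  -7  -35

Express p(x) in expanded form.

Using the Lagrange interpolation formula with nodes -3, -2, 1, 3:
  L_0(x) = (x + 2)(x - 1)(x - 3) / -24
  L_1(x) = (x + 3)(x - 1)(x - 3) / 15
  L_2(x) = (x + 3)(x + 2)(x - 3) / -24
  L_3(x) = (x + 3)(x + 2)(x - 1) / 60
Then p(x) = -71·L_0(x) - 25·L_1(x) - 7·L_2(x) - 35·L_3(x).
Expanding and collecting terms gives p(x) = x^3 - 6x^2 - 3x + 1.
Check: p(-3) = -71. ✓

p(x) = x^3 - 6x^2 - 3x + 1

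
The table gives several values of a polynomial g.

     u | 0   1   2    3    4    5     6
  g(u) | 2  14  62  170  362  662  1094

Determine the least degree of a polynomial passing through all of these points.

3

Forward differences of the values at u = 0, 1, 2, 3, 4, 5, 6:
  g  : 2  14  62  170  362  662  1094
  Δ  : 12  48  108  192  300  432
  Δ^2: 36  60  84  108  132
  Δ^3: 24  24  24  24
  Δ^4: 0  0  0
  Δ^5: 0  0
  Δ^6: 0
The third differences are constant (24) and nonzero, while all higher differences vanish, so the minimal degree is 3.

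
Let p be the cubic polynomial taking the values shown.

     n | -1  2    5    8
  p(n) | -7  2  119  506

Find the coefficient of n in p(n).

Write p(n) = an^3 + bn^2 + cn + d. Substituting each data point gives a linear system:
  -a + b - c + d = -7
  8a + 4b + 2c + d = 2
  125a + 25b + 5c + d = 119
  512a + 64b + 8c + d = 506
Solving the system yields a = 1, b = 0, c = 0, d = -6.
So p(n) = n^3 - 6.
The coefficient of n is 0.

0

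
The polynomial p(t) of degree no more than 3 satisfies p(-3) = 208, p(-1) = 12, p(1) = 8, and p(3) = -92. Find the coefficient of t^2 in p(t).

Write p(t) = at^3 + bt^2 + ct + d. Substituting each data point gives a linear system:
  -27a + 9b - 3c + d = 208
  -a + b - c + d = 12
  a + b + c + d = 8
  27a + 9b + 3c + d = -92
Solving the system yields a = -6, b = 6, c = 4, d = 4.
So p(t) = -6t^3 + 6t^2 + 4t + 4.
The coefficient of t^2 is 6.

6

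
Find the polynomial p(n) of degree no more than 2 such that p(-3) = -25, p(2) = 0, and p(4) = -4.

Write p(n) = an^2 + bn + c. Substituting each data point gives a linear system:
  9a - 3b + c = -25
  4a + 2b + c = 0
  16a + 4b + c = -4
Solving the system yields a = -1, b = 4, c = -4.
So p(n) = -n^2 + 4n - 4.
Check: p(-3) = -25. ✓

p(n) = -n^2 + 4n - 4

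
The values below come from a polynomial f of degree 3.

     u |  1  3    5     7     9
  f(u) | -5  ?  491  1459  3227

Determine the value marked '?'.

83

On equispaced nodes a degree-3 polynomial has vanishing fourth forward difference, so
  f(1) - 4·f(3) + 6·f(5) - 4·f(7) + f(9) = 0.
Substituting the known values and solving for f(3):
  -4·f(3) = -332
  f(3) = 83.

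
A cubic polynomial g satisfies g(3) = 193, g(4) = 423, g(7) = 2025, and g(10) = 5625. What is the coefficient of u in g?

3

Write g(u) = au^3 + bu^2 + cu + d. Substituting each data point gives a linear system:
  27a + 9b + 3c + d = 193
  64a + 16b + 4c + d = 423
  343a + 49b + 7c + d = 2025
  1000a + 100b + 10c + d = 5625
Solving the system yields a = 5, b = 6, c = 3, d = -5.
So g(u) = 5u^3 + 6u^2 + 3u - 5.
The coefficient of u is 3.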